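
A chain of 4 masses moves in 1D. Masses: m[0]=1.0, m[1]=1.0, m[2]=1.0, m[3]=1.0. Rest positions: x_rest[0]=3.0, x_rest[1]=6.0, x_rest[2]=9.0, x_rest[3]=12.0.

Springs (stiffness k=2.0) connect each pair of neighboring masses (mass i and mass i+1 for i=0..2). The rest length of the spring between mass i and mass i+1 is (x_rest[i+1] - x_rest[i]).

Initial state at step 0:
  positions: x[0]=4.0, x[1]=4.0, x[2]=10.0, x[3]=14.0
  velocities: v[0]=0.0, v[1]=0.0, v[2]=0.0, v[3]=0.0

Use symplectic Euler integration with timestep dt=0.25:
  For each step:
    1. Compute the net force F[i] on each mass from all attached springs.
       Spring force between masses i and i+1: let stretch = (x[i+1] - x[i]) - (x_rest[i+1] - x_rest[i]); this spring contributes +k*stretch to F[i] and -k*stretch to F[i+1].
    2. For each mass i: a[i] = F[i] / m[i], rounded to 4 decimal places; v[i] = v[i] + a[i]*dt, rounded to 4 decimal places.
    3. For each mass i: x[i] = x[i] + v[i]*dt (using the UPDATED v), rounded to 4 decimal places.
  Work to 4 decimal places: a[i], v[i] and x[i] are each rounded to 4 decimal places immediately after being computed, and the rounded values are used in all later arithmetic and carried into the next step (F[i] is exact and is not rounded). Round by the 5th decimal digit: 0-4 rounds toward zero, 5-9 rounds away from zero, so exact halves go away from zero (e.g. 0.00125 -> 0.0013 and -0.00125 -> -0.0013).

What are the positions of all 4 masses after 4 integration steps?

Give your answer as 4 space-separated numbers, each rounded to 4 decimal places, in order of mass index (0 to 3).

Step 0: x=[4.0000 4.0000 10.0000 14.0000] v=[0.0000 0.0000 0.0000 0.0000]
Step 1: x=[3.6250 4.7500 9.7500 13.8750] v=[-1.5000 3.0000 -1.0000 -0.5000]
Step 2: x=[3.0156 5.9844 9.3906 13.6094] v=[-2.4375 4.9375 -1.4375 -1.0625]
Step 3: x=[2.4023 7.2735 9.1328 13.1914] v=[-2.4531 5.1562 -1.0312 -1.6719]
Step 4: x=[2.0229 8.1861 9.1499 12.6411] v=[-1.5175 3.6503 0.0685 -2.2012]

Answer: 2.0229 8.1861 9.1499 12.6411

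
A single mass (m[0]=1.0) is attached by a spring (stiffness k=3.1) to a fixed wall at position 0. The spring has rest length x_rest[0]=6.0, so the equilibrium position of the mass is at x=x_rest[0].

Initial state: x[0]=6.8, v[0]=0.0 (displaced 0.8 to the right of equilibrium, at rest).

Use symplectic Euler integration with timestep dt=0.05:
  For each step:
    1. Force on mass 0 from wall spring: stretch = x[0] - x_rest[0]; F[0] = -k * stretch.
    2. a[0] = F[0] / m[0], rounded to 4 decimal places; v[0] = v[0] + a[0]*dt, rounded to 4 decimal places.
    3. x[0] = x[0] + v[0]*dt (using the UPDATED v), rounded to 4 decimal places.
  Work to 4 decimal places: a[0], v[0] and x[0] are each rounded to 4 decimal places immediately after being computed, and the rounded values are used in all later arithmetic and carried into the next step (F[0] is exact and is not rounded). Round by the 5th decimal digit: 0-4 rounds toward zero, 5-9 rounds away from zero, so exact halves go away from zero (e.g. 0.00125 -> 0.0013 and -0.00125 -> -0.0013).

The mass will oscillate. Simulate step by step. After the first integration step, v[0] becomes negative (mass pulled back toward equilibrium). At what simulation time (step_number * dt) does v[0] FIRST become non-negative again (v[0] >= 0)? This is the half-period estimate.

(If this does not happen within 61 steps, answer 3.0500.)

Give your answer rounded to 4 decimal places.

Step 0: x=[6.8000] v=[0.0000]
Step 1: x=[6.7938] v=[-0.1240]
Step 2: x=[6.7815] v=[-0.2470]
Step 3: x=[6.7631] v=[-0.3681]
Step 4: x=[6.7388] v=[-0.4864]
Step 5: x=[6.7088] v=[-0.6009]
Step 6: x=[6.6733] v=[-0.7108]
Step 7: x=[6.6325] v=[-0.8152]
Step 8: x=[6.5868] v=[-0.9132]
Step 9: x=[6.5366] v=[-1.0042]
Step 10: x=[6.4822] v=[-1.0874]
Step 11: x=[6.4241] v=[-1.1621]
Step 12: x=[6.3627] v=[-1.2278]
Step 13: x=[6.2985] v=[-1.2840]
Step 14: x=[6.2320] v=[-1.3303]
Step 15: x=[6.1637] v=[-1.3663]
Step 16: x=[6.0941] v=[-1.3917]
Step 17: x=[6.0238] v=[-1.4063]
Step 18: x=[5.9533] v=[-1.4100]
Step 19: x=[5.8832] v=[-1.4028]
Step 20: x=[5.8140] v=[-1.3847]
Step 21: x=[5.7462] v=[-1.3559]
Step 22: x=[5.6804] v=[-1.3166]
Step 23: x=[5.6170] v=[-1.2671]
Step 24: x=[5.5566] v=[-1.2077]
Step 25: x=[5.4997] v=[-1.1390]
Step 26: x=[5.4466] v=[-1.0615]
Step 27: x=[5.3978] v=[-0.9757]
Step 28: x=[5.3537] v=[-0.8824]
Step 29: x=[5.3146] v=[-0.7822]
Step 30: x=[5.2808] v=[-0.6760]
Step 31: x=[5.2526] v=[-0.5645]
Step 32: x=[5.2302] v=[-0.4487]
Step 33: x=[5.2137] v=[-0.3294]
Step 34: x=[5.2033] v=[-0.2075]
Step 35: x=[5.1991] v=[-0.0840]
Step 36: x=[5.2011] v=[0.0401]
First v>=0 after going negative at step 36, time=1.8000

Answer: 1.8000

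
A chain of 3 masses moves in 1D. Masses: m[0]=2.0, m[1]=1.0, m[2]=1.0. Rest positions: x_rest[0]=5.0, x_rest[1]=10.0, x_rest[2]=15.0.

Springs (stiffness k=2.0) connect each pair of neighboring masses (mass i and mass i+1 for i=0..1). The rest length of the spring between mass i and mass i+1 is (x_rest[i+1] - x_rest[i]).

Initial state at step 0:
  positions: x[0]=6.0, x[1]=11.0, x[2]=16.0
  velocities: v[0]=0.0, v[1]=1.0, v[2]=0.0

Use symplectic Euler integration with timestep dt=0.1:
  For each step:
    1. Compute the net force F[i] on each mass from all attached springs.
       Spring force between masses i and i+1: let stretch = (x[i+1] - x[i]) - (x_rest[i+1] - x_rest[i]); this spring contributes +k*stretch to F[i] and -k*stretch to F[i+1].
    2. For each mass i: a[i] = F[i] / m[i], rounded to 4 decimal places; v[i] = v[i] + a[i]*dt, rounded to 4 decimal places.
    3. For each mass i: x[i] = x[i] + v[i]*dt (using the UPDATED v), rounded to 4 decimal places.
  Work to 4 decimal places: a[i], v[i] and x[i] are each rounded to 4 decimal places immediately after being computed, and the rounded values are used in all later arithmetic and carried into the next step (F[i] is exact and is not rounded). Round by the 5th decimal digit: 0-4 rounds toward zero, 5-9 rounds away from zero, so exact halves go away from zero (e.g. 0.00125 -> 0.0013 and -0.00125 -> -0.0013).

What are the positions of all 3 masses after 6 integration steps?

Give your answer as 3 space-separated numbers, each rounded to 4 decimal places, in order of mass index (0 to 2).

Step 0: x=[6.0000 11.0000 16.0000] v=[0.0000 1.0000 0.0000]
Step 1: x=[6.0000 11.1000 16.0000] v=[0.0000 1.0000 0.0000]
Step 2: x=[6.0010 11.1960 16.0020] v=[0.0100 0.9600 0.0200]
Step 3: x=[6.0040 11.2842 16.0079] v=[0.0295 0.8822 0.0588]
Step 4: x=[6.0098 11.3613 16.0193] v=[0.0575 0.7709 0.1141]
Step 5: x=[6.0191 11.4245 16.0376] v=[0.0927 0.6322 0.1825]
Step 6: x=[6.0324 11.4719 16.0636] v=[0.1332 0.4737 0.2599]

Answer: 6.0324 11.4719 16.0636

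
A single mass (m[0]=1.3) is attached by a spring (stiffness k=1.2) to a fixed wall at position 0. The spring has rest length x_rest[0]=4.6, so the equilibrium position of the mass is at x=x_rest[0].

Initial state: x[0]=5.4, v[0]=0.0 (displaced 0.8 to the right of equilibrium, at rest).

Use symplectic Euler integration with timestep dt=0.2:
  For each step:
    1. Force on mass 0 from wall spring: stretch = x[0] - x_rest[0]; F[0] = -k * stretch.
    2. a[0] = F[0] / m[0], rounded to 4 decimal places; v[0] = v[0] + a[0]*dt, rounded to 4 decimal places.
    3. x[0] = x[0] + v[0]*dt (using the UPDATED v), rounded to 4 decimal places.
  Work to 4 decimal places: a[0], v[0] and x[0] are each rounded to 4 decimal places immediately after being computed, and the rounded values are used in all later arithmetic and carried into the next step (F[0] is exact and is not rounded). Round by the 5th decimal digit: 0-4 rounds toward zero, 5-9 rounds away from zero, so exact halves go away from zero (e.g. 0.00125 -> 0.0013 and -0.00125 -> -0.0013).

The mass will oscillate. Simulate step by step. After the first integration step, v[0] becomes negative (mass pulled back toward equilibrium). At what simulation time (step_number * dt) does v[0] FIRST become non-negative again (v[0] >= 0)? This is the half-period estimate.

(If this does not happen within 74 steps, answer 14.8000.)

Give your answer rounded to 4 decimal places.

Step 0: x=[5.4000] v=[0.0000]
Step 1: x=[5.3705] v=[-0.1477]
Step 2: x=[5.3125] v=[-0.2899]
Step 3: x=[5.2282] v=[-0.4214]
Step 4: x=[5.1207] v=[-0.5374]
Step 5: x=[4.9940] v=[-0.6335]
Step 6: x=[4.8528] v=[-0.7062]
Step 7: x=[4.7022] v=[-0.7529]
Step 8: x=[4.5478] v=[-0.7718]
Step 9: x=[4.3954] v=[-0.7622]
Step 10: x=[4.2505] v=[-0.7244]
Step 11: x=[4.1185] v=[-0.6599]
Step 12: x=[4.0043] v=[-0.5710]
Step 13: x=[3.9121] v=[-0.4610]
Step 14: x=[3.8453] v=[-0.3340]
Step 15: x=[3.8064] v=[-0.1947]
Step 16: x=[3.7968] v=[-0.0482]
Step 17: x=[3.8168] v=[0.1001]
First v>=0 after going negative at step 17, time=3.4000

Answer: 3.4000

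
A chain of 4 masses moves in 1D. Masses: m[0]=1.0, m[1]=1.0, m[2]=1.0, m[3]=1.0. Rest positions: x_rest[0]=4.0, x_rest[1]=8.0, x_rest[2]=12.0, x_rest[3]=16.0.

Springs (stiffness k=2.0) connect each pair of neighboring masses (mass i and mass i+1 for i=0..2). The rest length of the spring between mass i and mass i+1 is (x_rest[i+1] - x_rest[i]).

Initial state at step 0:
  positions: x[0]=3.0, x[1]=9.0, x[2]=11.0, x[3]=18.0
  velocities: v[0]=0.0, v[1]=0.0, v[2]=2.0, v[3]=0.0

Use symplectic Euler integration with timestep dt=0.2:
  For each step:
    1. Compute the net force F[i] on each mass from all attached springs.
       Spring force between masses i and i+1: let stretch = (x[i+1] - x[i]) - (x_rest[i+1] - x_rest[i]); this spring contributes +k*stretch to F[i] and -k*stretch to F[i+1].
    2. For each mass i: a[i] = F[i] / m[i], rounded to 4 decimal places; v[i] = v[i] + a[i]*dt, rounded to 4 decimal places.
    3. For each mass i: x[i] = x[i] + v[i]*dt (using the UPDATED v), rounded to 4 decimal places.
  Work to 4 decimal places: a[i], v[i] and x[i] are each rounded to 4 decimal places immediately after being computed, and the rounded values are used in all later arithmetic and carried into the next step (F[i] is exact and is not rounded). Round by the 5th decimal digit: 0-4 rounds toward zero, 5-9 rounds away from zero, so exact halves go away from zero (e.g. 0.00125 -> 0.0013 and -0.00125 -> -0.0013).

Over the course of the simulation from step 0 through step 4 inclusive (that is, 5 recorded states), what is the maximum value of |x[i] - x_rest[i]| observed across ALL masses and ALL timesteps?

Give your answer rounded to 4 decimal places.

Step 0: x=[3.0000 9.0000 11.0000 18.0000] v=[0.0000 0.0000 2.0000 0.0000]
Step 1: x=[3.1600 8.6800 11.8000 17.7600] v=[0.8000 -1.6000 4.0000 -1.2000]
Step 2: x=[3.4416 8.1680 12.8272 17.3632] v=[1.4080 -2.5600 5.1360 -1.9840]
Step 3: x=[3.7813 7.6506 13.8445 16.9235] v=[1.6986 -2.5869 5.0867 -2.1984]
Step 4: x=[4.1106 7.3192 14.6126 16.5575] v=[1.6463 -1.6571 3.8407 -1.8300]
Max displacement = 2.6126

Answer: 2.6126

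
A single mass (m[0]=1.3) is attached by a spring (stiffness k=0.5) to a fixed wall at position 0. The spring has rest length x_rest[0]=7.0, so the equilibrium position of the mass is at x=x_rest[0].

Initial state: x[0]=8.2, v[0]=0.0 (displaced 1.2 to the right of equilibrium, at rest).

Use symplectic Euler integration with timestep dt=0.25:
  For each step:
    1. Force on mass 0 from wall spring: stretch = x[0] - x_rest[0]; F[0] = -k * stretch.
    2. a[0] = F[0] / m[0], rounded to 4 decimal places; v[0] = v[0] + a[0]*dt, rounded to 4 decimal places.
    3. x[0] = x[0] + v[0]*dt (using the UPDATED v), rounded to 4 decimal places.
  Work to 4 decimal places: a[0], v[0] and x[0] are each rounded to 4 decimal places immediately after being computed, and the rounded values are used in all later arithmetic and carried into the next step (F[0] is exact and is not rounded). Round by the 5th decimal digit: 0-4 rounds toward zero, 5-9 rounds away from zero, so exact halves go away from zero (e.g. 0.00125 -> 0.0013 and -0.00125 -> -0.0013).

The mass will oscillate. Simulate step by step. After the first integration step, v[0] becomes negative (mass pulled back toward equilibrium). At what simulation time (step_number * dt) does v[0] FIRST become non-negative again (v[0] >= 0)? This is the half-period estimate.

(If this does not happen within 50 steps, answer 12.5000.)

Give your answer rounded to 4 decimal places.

Step 0: x=[8.2000] v=[0.0000]
Step 1: x=[8.1712] v=[-0.1154]
Step 2: x=[8.1142] v=[-0.2280]
Step 3: x=[8.0304] v=[-0.3351]
Step 4: x=[7.9219] v=[-0.4342]
Step 5: x=[7.7912] v=[-0.5229]
Step 6: x=[7.6415] v=[-0.5990]
Step 7: x=[7.4763] v=[-0.6607]
Step 8: x=[7.2997] v=[-0.7065]
Step 9: x=[7.1159] v=[-0.7353]
Step 10: x=[6.9293] v=[-0.7465]
Step 11: x=[6.7444] v=[-0.7397]
Step 12: x=[6.5656] v=[-0.7151]
Step 13: x=[6.3973] v=[-0.6733]
Step 14: x=[6.2435] v=[-0.6154]
Step 15: x=[6.1078] v=[-0.5427]
Step 16: x=[5.9936] v=[-0.4569]
Step 17: x=[5.9036] v=[-0.3601]
Step 18: x=[5.8399] v=[-0.2547]
Step 19: x=[5.8041] v=[-0.1432]
Step 20: x=[5.7971] v=[-0.0282]
Step 21: x=[5.8190] v=[0.0875]
First v>=0 after going negative at step 21, time=5.2500

Answer: 5.2500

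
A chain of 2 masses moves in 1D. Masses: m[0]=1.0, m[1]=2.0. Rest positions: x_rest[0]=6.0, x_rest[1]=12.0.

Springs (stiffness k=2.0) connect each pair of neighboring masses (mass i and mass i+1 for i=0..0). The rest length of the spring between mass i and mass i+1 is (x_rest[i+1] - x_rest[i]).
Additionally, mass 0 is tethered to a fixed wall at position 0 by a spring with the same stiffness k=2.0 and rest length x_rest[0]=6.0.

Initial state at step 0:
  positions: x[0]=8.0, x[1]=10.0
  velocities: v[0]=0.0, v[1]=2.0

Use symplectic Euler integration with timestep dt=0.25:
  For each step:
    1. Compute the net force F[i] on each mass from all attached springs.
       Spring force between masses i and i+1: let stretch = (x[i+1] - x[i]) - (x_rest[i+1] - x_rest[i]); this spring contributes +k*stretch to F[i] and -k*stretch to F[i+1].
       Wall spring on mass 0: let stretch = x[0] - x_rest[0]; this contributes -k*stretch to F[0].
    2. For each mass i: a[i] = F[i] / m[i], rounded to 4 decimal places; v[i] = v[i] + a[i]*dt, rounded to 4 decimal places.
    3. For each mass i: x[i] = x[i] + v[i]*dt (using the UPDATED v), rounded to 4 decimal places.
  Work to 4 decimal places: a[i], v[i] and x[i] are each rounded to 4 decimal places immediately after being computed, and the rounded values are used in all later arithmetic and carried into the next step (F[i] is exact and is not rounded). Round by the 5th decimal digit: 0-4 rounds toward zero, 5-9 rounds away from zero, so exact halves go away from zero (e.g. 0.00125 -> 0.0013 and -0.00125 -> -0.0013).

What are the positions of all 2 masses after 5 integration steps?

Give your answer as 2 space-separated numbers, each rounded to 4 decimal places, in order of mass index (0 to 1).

Answer: 3.6948 13.9970

Derivation:
Step 0: x=[8.0000 10.0000] v=[0.0000 2.0000]
Step 1: x=[7.2500 10.7500] v=[-3.0000 3.0000]
Step 2: x=[6.0313 11.6563] v=[-4.8750 3.6250]
Step 3: x=[4.7618 12.5860] v=[-5.0782 3.7188]
Step 4: x=[3.8751 13.4017] v=[-3.5470 3.2628]
Step 5: x=[3.6948 13.9970] v=[-0.7213 2.3812]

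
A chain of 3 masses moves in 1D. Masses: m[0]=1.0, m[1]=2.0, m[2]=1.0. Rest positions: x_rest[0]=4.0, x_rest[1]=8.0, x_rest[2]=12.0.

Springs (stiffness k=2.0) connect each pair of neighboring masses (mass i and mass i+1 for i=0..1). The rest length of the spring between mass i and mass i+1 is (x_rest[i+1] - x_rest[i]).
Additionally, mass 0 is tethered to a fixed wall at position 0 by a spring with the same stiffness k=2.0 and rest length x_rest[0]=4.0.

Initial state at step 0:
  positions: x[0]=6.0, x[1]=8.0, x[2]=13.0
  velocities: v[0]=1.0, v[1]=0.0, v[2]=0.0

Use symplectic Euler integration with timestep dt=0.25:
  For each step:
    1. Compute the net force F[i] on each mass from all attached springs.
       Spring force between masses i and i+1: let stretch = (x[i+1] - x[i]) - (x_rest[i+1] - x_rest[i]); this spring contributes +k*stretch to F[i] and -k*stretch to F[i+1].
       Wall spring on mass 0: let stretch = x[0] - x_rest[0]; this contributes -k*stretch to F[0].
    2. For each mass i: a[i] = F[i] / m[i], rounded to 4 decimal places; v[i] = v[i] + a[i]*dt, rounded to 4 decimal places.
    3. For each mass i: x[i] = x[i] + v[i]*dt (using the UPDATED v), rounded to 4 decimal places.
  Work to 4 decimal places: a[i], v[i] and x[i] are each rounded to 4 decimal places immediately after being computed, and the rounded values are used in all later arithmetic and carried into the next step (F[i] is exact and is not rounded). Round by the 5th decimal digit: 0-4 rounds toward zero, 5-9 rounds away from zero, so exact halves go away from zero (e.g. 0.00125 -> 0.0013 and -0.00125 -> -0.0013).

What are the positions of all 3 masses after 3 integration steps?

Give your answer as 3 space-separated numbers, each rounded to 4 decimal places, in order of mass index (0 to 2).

Step 0: x=[6.0000 8.0000 13.0000] v=[1.0000 0.0000 0.0000]
Step 1: x=[5.7500 8.1875 12.8750] v=[-1.0000 0.7500 -0.5000]
Step 2: x=[5.0859 8.5156 12.6641] v=[-2.6563 1.3125 -0.8438]
Step 3: x=[4.2148 8.8887 12.4346] v=[-3.4844 1.4922 -0.9181]

Answer: 4.2148 8.8887 12.4346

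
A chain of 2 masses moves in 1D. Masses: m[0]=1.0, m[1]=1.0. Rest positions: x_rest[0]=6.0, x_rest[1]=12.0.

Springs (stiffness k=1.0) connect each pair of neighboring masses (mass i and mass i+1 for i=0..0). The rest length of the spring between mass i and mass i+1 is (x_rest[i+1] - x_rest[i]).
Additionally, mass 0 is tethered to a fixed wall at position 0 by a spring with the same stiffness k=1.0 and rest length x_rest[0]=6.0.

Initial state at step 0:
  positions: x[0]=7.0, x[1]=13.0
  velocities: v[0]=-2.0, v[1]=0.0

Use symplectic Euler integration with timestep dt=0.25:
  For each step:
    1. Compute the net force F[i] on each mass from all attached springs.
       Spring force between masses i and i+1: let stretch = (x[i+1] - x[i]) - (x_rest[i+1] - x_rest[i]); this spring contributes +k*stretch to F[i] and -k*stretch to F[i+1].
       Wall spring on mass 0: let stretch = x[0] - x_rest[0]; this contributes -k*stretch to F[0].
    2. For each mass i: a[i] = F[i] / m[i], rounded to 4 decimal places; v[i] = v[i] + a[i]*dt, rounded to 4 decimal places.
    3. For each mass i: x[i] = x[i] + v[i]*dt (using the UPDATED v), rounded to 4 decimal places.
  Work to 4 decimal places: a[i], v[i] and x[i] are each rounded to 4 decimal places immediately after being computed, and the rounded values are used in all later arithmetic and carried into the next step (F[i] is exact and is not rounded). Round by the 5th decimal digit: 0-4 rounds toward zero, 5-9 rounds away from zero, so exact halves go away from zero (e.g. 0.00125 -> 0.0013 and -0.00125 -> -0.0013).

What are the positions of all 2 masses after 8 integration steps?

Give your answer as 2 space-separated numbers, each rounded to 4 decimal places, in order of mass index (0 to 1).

Step 0: x=[7.0000 13.0000] v=[-2.0000 0.0000]
Step 1: x=[6.4375 13.0000] v=[-2.2500 0.0000]
Step 2: x=[5.8828 12.9649] v=[-2.2188 -0.1406]
Step 3: x=[5.4031 12.8621] v=[-1.9190 -0.4111]
Step 4: x=[5.0519 12.6681] v=[-1.4050 -0.7759]
Step 5: x=[4.8609 12.3731] v=[-0.7639 -1.1800]
Step 6: x=[4.8356 11.9836] v=[-0.1011 -1.5581]
Step 7: x=[4.9549 11.5223] v=[0.4770 -1.8451]
Step 8: x=[5.1749 11.0256] v=[0.8801 -1.9870]

Answer: 5.1749 11.0256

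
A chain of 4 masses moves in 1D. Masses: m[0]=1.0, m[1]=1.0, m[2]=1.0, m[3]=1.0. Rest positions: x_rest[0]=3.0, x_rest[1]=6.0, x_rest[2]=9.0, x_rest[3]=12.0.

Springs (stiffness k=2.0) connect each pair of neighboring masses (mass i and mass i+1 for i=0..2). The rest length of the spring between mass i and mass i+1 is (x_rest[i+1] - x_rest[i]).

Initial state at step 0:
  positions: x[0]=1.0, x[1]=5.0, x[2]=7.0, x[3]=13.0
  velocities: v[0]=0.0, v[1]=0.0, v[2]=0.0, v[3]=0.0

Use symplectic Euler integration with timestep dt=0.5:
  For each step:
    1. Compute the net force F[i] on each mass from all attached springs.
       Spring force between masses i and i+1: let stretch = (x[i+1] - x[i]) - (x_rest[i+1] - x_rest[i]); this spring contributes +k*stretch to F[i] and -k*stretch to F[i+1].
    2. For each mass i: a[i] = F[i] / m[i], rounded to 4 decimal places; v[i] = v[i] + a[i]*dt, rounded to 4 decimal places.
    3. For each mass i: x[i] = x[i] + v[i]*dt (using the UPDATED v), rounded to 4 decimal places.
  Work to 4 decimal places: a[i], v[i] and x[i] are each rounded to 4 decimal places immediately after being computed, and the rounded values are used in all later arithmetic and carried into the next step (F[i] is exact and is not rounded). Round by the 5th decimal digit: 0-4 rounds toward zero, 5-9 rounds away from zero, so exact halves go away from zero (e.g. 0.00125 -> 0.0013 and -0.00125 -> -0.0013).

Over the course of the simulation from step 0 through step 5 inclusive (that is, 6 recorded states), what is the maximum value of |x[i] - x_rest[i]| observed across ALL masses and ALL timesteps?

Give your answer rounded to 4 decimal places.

Answer: 2.6250

Derivation:
Step 0: x=[1.0000 5.0000 7.0000 13.0000] v=[0.0000 0.0000 0.0000 0.0000]
Step 1: x=[1.5000 4.0000 9.0000 11.5000] v=[1.0000 -2.0000 4.0000 -3.0000]
Step 2: x=[1.7500 4.2500 9.7500 10.2500] v=[0.5000 0.5000 1.5000 -2.5000]
Step 3: x=[1.7500 6.0000 8.0000 10.2500] v=[0.0000 3.5000 -3.5000 0.0000]
Step 4: x=[2.3750 6.6250 6.3750 10.6250] v=[1.2500 1.2500 -3.2500 0.7500]
Step 5: x=[3.6250 5.0000 7.0000 10.3750] v=[2.5000 -3.2500 1.2500 -0.5000]
Max displacement = 2.6250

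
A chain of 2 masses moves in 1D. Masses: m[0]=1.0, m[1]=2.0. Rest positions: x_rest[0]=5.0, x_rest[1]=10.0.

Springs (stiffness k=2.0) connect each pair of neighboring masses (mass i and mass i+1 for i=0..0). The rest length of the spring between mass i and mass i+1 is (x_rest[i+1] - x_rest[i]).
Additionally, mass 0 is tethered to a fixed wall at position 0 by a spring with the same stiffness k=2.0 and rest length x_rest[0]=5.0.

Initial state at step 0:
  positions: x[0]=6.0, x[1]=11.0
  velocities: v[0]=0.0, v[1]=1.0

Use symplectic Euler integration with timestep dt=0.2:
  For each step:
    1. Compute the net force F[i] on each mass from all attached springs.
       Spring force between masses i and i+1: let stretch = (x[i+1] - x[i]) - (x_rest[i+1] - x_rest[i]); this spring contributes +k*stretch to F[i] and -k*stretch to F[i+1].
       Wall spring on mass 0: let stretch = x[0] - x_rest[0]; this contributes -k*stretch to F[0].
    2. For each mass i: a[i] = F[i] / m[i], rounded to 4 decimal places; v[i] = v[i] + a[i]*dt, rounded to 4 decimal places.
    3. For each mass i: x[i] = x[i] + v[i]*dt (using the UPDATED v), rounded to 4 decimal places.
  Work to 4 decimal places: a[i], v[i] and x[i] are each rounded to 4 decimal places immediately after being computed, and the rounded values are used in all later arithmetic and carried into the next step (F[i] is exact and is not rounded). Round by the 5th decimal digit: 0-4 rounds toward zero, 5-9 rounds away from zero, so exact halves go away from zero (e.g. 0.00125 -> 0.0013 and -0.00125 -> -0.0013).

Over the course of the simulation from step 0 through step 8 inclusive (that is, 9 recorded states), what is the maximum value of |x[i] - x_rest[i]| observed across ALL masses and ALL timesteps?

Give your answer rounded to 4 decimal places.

Answer: 1.7928

Derivation:
Step 0: x=[6.0000 11.0000] v=[0.0000 1.0000]
Step 1: x=[5.9200 11.2000] v=[-0.4000 1.0000]
Step 2: x=[5.7888 11.3888] v=[-0.6560 0.9440]
Step 3: x=[5.6425 11.5536] v=[-0.7315 0.8240]
Step 4: x=[5.5177 11.6820] v=[-0.6241 0.6418]
Step 5: x=[5.4446 11.7638] v=[-0.3655 0.4089]
Step 6: x=[5.4415 11.7928] v=[-0.0157 0.1451]
Step 7: x=[5.5111 11.7678] v=[0.3482 -0.1252]
Step 8: x=[5.6404 11.6925] v=[0.6464 -0.3765]
Max displacement = 1.7928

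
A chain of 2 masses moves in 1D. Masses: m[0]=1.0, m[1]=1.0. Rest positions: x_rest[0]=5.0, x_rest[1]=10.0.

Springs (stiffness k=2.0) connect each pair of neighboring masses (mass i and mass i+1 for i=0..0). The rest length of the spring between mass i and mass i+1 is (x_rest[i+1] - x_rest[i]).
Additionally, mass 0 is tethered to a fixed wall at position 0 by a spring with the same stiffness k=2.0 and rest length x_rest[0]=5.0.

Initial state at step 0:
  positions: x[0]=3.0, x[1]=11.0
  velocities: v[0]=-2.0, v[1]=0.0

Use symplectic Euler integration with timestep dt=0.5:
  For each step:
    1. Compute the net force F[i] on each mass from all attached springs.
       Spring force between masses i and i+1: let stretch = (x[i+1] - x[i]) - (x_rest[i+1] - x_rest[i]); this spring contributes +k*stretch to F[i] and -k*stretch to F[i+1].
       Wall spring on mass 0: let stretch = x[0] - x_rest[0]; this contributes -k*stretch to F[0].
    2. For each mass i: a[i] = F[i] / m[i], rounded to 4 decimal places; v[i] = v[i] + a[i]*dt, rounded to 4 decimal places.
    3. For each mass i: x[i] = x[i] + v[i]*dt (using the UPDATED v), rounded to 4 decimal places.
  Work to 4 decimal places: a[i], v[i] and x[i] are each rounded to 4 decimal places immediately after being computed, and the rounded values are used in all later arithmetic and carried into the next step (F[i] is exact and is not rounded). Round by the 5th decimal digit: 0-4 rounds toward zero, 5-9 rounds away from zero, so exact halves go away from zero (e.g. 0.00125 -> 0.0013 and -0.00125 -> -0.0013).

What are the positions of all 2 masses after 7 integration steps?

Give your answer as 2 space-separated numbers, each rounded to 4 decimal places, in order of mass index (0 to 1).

Answer: 6.6797 9.1173

Derivation:
Step 0: x=[3.0000 11.0000] v=[-2.0000 0.0000]
Step 1: x=[4.5000 9.5000] v=[3.0000 -3.0000]
Step 2: x=[6.2500 8.0000] v=[3.5000 -3.0000]
Step 3: x=[5.7500 8.1250] v=[-1.0000 0.2500]
Step 4: x=[3.5625 9.5625] v=[-4.3750 2.8750]
Step 5: x=[2.5938 10.5000] v=[-1.9375 1.8750]
Step 6: x=[4.2813 9.9844] v=[3.3749 -1.0312]
Step 7: x=[6.6797 9.1173] v=[4.7967 -1.7343]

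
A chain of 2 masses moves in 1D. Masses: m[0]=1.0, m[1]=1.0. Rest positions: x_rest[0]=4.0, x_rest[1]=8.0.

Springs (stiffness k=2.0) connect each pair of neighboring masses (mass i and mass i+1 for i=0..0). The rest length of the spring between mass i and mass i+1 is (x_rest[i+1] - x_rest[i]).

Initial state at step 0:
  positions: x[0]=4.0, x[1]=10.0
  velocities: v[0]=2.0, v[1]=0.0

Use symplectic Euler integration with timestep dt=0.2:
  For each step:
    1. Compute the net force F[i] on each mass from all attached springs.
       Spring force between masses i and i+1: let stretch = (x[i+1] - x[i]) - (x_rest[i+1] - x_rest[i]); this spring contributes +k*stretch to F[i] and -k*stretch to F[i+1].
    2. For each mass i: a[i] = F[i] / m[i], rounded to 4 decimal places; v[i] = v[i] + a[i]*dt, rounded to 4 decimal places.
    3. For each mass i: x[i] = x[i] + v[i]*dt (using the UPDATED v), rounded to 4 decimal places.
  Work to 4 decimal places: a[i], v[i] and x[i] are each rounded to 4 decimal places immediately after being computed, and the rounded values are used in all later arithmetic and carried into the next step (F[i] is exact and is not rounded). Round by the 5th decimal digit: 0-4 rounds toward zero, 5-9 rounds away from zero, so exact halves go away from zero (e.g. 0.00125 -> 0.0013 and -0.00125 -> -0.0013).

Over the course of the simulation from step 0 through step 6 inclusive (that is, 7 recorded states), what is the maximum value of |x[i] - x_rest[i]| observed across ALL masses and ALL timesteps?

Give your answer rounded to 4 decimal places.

Answer: 3.4222

Derivation:
Step 0: x=[4.0000 10.0000] v=[2.0000 0.0000]
Step 1: x=[4.5600 9.8400] v=[2.8000 -0.8000]
Step 2: x=[5.2224 9.5776] v=[3.3120 -1.3120]
Step 3: x=[5.9132 9.2868] v=[3.4541 -1.4541]
Step 4: x=[6.5539 9.0461] v=[3.2035 -1.2035]
Step 5: x=[7.0740 8.9260] v=[2.6004 -0.6004]
Step 6: x=[7.4222 8.9778] v=[1.7412 0.2588]
Max displacement = 3.4222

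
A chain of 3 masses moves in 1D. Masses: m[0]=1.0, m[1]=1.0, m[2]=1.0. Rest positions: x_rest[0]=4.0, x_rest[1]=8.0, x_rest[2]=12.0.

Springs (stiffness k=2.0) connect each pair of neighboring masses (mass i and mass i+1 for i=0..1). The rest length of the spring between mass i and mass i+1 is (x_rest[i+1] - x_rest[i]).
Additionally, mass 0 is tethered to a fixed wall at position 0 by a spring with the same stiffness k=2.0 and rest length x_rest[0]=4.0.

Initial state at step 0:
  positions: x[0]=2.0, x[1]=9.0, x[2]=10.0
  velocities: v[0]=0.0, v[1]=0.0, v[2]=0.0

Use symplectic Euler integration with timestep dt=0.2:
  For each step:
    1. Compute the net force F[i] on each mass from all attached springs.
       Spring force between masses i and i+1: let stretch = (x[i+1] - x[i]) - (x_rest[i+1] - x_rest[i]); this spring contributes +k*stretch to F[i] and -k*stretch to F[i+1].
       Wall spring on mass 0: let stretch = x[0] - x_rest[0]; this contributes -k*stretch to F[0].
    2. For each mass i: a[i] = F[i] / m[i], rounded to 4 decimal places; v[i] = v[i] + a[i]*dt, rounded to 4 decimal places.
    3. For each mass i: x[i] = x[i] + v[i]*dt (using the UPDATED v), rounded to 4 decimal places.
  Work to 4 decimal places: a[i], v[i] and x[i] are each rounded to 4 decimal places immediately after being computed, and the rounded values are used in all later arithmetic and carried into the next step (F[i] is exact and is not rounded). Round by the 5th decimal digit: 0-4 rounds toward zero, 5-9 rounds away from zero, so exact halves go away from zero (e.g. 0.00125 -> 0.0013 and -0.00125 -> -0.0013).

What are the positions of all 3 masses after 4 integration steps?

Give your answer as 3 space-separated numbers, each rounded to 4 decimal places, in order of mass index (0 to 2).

Answer: 4.6434 5.8957 11.6360

Derivation:
Step 0: x=[2.0000 9.0000 10.0000] v=[0.0000 0.0000 0.0000]
Step 1: x=[2.4000 8.5200 10.2400] v=[2.0000 -2.4000 1.2000]
Step 2: x=[3.0976 7.6880 10.6624] v=[3.4880 -4.1600 2.1120]
Step 3: x=[3.9146 6.7267 11.1668] v=[4.0851 -4.8064 2.5222]
Step 4: x=[4.6434 5.8957 11.6360] v=[3.6441 -4.1552 2.3462]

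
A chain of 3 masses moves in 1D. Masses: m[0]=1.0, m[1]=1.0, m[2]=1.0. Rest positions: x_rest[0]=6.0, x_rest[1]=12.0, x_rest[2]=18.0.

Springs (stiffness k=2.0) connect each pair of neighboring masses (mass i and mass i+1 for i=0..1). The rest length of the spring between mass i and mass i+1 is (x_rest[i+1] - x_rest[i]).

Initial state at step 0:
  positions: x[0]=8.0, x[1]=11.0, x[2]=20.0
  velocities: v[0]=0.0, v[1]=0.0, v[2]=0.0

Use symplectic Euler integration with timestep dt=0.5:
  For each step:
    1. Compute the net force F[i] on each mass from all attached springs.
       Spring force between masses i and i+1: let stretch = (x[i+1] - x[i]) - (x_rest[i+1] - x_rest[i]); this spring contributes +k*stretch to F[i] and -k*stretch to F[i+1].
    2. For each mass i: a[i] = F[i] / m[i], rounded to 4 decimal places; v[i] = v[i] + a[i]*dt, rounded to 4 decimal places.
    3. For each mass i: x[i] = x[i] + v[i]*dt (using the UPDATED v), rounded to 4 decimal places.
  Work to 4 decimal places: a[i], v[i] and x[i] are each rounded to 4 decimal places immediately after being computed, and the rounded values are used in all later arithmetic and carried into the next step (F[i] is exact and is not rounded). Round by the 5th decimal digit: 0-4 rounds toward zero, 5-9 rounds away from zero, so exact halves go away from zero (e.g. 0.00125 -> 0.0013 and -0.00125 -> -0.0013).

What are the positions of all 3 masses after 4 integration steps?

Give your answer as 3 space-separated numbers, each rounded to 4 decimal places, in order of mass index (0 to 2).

Step 0: x=[8.0000 11.0000 20.0000] v=[0.0000 0.0000 0.0000]
Step 1: x=[6.5000 14.0000 18.5000] v=[-3.0000 6.0000 -3.0000]
Step 2: x=[5.7500 15.5000 17.7500] v=[-1.5000 3.0000 -1.5000]
Step 3: x=[6.8750 13.2500 18.8750] v=[2.2500 -4.5000 2.2500]
Step 4: x=[8.1875 10.6250 20.1875] v=[2.6250 -5.2500 2.6250]

Answer: 8.1875 10.6250 20.1875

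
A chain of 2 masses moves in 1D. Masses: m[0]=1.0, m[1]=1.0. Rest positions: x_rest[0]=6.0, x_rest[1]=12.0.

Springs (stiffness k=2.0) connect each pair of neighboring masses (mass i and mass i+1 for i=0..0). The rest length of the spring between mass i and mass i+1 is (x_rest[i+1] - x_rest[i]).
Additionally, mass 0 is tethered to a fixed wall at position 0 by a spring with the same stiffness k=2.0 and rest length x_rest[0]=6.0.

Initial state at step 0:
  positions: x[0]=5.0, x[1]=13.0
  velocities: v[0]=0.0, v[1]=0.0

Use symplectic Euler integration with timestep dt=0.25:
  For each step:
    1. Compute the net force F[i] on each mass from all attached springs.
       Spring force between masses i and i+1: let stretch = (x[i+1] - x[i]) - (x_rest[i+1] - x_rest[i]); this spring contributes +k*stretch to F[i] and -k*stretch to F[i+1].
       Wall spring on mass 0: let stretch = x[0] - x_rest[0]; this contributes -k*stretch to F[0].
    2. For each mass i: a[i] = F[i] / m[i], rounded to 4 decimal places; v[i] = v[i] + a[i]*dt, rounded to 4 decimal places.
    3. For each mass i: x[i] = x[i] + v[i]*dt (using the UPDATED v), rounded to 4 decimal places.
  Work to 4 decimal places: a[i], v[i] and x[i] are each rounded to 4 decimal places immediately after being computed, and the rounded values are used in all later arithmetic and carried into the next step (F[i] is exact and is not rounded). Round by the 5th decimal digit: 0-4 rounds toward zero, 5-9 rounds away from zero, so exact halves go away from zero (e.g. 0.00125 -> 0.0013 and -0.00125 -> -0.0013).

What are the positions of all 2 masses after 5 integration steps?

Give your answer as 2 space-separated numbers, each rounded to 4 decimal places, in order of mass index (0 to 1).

Answer: 7.2820 11.3454

Derivation:
Step 0: x=[5.0000 13.0000] v=[0.0000 0.0000]
Step 1: x=[5.3750 12.7500] v=[1.5000 -1.0000]
Step 2: x=[6.0000 12.3281] v=[2.5000 -1.6875]
Step 3: x=[6.6660 11.8652] v=[2.6641 -1.8516]
Step 4: x=[7.1487 11.5024] v=[1.9307 -1.4512]
Step 5: x=[7.2820 11.3454] v=[0.5332 -0.6281]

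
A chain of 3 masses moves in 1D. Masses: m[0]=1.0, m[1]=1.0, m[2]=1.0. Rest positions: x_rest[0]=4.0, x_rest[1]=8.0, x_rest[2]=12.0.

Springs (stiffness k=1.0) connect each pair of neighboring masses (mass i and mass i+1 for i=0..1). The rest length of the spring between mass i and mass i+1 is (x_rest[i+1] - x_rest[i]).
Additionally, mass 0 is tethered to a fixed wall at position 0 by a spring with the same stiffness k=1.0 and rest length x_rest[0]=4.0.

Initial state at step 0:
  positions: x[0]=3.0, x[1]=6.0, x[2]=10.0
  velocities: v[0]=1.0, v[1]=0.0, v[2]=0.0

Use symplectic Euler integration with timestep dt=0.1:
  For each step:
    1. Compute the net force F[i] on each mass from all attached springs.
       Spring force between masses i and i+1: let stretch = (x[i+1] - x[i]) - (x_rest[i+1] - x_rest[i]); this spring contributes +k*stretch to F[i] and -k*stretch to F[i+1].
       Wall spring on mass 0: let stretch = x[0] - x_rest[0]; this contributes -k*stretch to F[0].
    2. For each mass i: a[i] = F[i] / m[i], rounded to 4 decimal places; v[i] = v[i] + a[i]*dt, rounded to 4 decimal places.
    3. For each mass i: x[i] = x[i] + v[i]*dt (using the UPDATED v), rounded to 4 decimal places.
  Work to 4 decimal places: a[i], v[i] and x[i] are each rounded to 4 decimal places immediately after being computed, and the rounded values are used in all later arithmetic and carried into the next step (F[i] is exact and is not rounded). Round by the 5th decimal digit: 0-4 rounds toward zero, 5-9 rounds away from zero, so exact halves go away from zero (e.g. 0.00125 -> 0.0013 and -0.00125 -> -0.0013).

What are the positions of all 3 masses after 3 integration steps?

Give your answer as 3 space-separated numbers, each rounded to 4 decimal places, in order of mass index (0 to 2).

Step 0: x=[3.0000 6.0000 10.0000] v=[1.0000 0.0000 0.0000]
Step 1: x=[3.1000 6.0100 10.0000] v=[1.0000 0.1000 0.0000]
Step 2: x=[3.1981 6.0308 10.0001] v=[0.9810 0.2080 0.0010]
Step 3: x=[3.2926 6.0630 10.0005] v=[0.9445 0.3217 0.0041]

Answer: 3.2926 6.0630 10.0005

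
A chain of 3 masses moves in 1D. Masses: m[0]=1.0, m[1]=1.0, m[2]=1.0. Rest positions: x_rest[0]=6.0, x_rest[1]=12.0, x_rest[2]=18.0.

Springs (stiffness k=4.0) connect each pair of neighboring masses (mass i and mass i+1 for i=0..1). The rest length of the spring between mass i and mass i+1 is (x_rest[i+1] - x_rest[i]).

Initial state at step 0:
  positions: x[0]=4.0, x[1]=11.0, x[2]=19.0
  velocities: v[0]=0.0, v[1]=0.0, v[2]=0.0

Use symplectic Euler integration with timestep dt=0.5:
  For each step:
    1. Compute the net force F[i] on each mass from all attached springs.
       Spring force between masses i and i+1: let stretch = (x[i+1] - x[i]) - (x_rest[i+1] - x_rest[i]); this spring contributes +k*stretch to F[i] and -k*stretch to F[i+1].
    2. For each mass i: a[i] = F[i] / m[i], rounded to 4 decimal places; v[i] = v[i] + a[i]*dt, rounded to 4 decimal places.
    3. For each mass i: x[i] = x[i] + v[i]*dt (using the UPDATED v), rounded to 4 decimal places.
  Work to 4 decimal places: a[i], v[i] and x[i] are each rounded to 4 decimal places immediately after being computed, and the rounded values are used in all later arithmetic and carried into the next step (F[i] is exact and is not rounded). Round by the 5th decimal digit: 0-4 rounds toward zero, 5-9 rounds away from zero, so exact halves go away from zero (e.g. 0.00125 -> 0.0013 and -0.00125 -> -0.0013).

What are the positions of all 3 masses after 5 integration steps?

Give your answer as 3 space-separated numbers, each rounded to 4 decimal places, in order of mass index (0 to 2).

Step 0: x=[4.0000 11.0000 19.0000] v=[0.0000 0.0000 0.0000]
Step 1: x=[5.0000 12.0000 17.0000] v=[2.0000 2.0000 -4.0000]
Step 2: x=[7.0000 11.0000 16.0000] v=[4.0000 -2.0000 -2.0000]
Step 3: x=[7.0000 11.0000 16.0000] v=[0.0000 0.0000 0.0000]
Step 4: x=[5.0000 12.0000 17.0000] v=[-4.0000 2.0000 2.0000]
Step 5: x=[4.0000 11.0000 19.0000] v=[-2.0000 -2.0000 4.0000]

Answer: 4.0000 11.0000 19.0000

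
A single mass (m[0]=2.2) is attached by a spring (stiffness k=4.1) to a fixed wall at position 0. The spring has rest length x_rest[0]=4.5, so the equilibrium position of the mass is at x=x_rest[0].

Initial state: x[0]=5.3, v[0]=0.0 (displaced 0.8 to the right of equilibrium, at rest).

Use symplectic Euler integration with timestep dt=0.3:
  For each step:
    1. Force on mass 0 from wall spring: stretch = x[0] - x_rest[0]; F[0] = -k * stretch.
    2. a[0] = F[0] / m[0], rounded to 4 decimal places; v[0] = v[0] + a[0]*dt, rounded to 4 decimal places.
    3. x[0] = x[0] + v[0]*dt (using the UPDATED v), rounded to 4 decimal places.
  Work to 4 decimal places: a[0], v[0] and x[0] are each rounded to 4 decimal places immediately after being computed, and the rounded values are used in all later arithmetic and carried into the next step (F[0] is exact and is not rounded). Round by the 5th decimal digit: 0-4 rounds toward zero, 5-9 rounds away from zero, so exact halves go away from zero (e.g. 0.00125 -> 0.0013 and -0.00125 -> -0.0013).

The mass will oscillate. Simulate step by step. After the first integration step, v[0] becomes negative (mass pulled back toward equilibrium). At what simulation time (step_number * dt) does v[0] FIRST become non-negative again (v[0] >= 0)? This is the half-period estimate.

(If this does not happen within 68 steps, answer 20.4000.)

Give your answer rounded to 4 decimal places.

Step 0: x=[5.3000] v=[0.0000]
Step 1: x=[5.1658] v=[-0.4473]
Step 2: x=[4.9200] v=[-0.8195]
Step 3: x=[4.6037] v=[-1.0543]
Step 4: x=[4.2700] v=[-1.1123]
Step 5: x=[3.9749] v=[-0.9837]
Step 6: x=[3.7679] v=[-0.6901]
Step 7: x=[3.6837] v=[-0.2808]
Step 8: x=[3.7364] v=[0.1756]
First v>=0 after going negative at step 8, time=2.4000

Answer: 2.4000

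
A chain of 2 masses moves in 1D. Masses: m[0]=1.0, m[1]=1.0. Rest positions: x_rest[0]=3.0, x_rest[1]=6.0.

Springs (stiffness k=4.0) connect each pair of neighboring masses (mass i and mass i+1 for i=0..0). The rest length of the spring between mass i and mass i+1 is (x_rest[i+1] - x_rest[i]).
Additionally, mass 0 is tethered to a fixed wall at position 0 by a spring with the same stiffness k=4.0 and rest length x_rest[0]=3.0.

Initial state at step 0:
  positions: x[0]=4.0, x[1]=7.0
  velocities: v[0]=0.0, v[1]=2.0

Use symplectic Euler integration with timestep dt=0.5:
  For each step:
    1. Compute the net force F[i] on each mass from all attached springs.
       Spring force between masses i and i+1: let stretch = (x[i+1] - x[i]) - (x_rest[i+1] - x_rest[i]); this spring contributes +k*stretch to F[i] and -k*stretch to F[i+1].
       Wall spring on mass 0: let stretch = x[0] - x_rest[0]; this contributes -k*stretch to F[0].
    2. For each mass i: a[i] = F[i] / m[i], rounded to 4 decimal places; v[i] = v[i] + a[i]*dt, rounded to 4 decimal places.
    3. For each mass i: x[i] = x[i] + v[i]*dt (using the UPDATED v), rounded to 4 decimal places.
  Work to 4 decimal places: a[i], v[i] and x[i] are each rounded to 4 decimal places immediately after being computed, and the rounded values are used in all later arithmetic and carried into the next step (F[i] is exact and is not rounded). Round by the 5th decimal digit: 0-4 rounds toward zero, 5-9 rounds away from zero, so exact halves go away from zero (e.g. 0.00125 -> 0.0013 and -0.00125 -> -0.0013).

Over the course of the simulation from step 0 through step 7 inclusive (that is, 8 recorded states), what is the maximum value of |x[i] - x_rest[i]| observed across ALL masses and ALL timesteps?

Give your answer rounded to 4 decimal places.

Step 0: x=[4.0000 7.0000] v=[0.0000 2.0000]
Step 1: x=[3.0000 8.0000] v=[-2.0000 2.0000]
Step 2: x=[4.0000 7.0000] v=[2.0000 -2.0000]
Step 3: x=[4.0000 6.0000] v=[0.0000 -2.0000]
Step 4: x=[2.0000 6.0000] v=[-4.0000 0.0000]
Step 5: x=[2.0000 5.0000] v=[0.0000 -2.0000]
Step 6: x=[3.0000 4.0000] v=[2.0000 -2.0000]
Step 7: x=[2.0000 5.0000] v=[-2.0000 2.0000]
Max displacement = 2.0000

Answer: 2.0000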